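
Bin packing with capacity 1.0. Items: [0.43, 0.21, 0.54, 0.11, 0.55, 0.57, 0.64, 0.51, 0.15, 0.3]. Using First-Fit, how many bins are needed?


Place items sequentially using First-Fit:
  Item 0.43 -> new Bin 1
  Item 0.21 -> Bin 1 (now 0.64)
  Item 0.54 -> new Bin 2
  Item 0.11 -> Bin 1 (now 0.75)
  Item 0.55 -> new Bin 3
  Item 0.57 -> new Bin 4
  Item 0.64 -> new Bin 5
  Item 0.51 -> new Bin 6
  Item 0.15 -> Bin 1 (now 0.9)
  Item 0.3 -> Bin 2 (now 0.84)
Total bins used = 6

6


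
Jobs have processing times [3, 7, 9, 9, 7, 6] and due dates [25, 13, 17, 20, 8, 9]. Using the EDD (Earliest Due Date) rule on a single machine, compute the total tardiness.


Sort by due date (EDD order): [(7, 8), (6, 9), (7, 13), (9, 17), (9, 20), (3, 25)]
Compute completion times and tardiness:
  Job 1: p=7, d=8, C=7, tardiness=max(0,7-8)=0
  Job 2: p=6, d=9, C=13, tardiness=max(0,13-9)=4
  Job 3: p=7, d=13, C=20, tardiness=max(0,20-13)=7
  Job 4: p=9, d=17, C=29, tardiness=max(0,29-17)=12
  Job 5: p=9, d=20, C=38, tardiness=max(0,38-20)=18
  Job 6: p=3, d=25, C=41, tardiness=max(0,41-25)=16
Total tardiness = 57

57


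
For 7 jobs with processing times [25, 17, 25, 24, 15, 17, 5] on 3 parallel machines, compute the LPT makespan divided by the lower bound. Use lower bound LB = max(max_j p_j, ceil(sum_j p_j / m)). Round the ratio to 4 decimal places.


LPT order: [25, 25, 24, 17, 17, 15, 5]
Machine loads after assignment: [42, 45, 41]
LPT makespan = 45
Lower bound = max(max_job, ceil(total/3)) = max(25, 43) = 43
Ratio = 45 / 43 = 1.0465

1.0465


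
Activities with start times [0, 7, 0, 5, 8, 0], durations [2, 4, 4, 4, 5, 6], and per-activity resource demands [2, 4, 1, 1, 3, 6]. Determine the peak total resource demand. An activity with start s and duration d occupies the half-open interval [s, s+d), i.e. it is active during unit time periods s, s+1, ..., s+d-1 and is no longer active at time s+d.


Each activity i is active on [start_i, start_i + duration_i).
Compute total resource usage per time slot:
  t=0: active resources = [2, 1, 6], total = 9
  t=1: active resources = [2, 1, 6], total = 9
  t=2: active resources = [1, 6], total = 7
  t=3: active resources = [1, 6], total = 7
  t=4: active resources = [6], total = 6
  t=5: active resources = [1, 6], total = 7
  t=6: active resources = [1], total = 1
  t=7: active resources = [4, 1], total = 5
  t=8: active resources = [4, 1, 3], total = 8
  t=9: active resources = [4, 3], total = 7
  t=10: active resources = [4, 3], total = 7
  t=11: active resources = [3], total = 3
  t=12: active resources = [3], total = 3
Peak resource demand = 9

9


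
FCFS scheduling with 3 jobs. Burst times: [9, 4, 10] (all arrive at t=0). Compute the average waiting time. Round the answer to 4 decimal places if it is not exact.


FCFS order (as given): [9, 4, 10]
Waiting times:
  Job 1: wait = 0
  Job 2: wait = 9
  Job 3: wait = 13
Sum of waiting times = 22
Average waiting time = 22/3 = 7.3333

7.3333


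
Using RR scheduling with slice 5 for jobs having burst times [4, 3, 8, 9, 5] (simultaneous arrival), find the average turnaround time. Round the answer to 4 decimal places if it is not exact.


Time quantum = 5
Execution trace:
  J1 runs 4 units, time = 4
  J2 runs 3 units, time = 7
  J3 runs 5 units, time = 12
  J4 runs 5 units, time = 17
  J5 runs 5 units, time = 22
  J3 runs 3 units, time = 25
  J4 runs 4 units, time = 29
Finish times: [4, 7, 25, 29, 22]
Average turnaround = 87/5 = 17.4

17.4


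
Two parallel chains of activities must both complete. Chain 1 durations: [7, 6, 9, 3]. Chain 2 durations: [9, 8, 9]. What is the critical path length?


Path A total = 7 + 6 + 9 + 3 = 25
Path B total = 9 + 8 + 9 = 26
Critical path = longest path = max(25, 26) = 26

26


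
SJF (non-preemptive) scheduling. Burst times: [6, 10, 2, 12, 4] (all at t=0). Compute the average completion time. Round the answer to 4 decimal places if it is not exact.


SJF order (ascending): [2, 4, 6, 10, 12]
Completion times:
  Job 1: burst=2, C=2
  Job 2: burst=4, C=6
  Job 3: burst=6, C=12
  Job 4: burst=10, C=22
  Job 5: burst=12, C=34
Average completion = 76/5 = 15.2

15.2


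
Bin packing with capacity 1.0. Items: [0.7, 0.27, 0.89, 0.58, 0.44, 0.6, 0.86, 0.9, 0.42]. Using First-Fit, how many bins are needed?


Place items sequentially using First-Fit:
  Item 0.7 -> new Bin 1
  Item 0.27 -> Bin 1 (now 0.97)
  Item 0.89 -> new Bin 2
  Item 0.58 -> new Bin 3
  Item 0.44 -> new Bin 4
  Item 0.6 -> new Bin 5
  Item 0.86 -> new Bin 6
  Item 0.9 -> new Bin 7
  Item 0.42 -> Bin 3 (now 1.0)
Total bins used = 7

7


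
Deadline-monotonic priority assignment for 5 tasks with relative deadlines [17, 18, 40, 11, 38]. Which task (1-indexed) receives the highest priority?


Sort tasks by relative deadline (ascending):
  Task 4: deadline = 11
  Task 1: deadline = 17
  Task 2: deadline = 18
  Task 5: deadline = 38
  Task 3: deadline = 40
Priority order (highest first): [4, 1, 2, 5, 3]
Highest priority task = 4

4


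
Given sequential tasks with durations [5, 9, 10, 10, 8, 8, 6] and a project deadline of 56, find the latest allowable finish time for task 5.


LF(activity 5) = deadline - sum of successor durations
Successors: activities 6 through 7 with durations [8, 6]
Sum of successor durations = 14
LF = 56 - 14 = 42

42


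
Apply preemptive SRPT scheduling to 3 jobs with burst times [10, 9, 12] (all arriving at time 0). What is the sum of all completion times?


Since all jobs arrive at t=0, SRPT equals SPT ordering.
SPT order: [9, 10, 12]
Completion times:
  Job 1: p=9, C=9
  Job 2: p=10, C=19
  Job 3: p=12, C=31
Total completion time = 9 + 19 + 31 = 59

59


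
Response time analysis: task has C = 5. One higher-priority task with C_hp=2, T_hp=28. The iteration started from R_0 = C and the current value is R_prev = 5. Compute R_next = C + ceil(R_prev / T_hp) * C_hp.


R_next = C + ceil(R_prev / T_hp) * C_hp
ceil(5 / 28) = ceil(0.1786) = 1
Interference = 1 * 2 = 2
R_next = 5 + 2 = 7

7


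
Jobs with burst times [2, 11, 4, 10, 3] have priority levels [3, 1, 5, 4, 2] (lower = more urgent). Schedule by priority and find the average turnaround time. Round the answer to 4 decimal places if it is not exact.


Sort by priority (ascending = highest first):
Order: [(1, 11), (2, 3), (3, 2), (4, 10), (5, 4)]
Completion times:
  Priority 1, burst=11, C=11
  Priority 2, burst=3, C=14
  Priority 3, burst=2, C=16
  Priority 4, burst=10, C=26
  Priority 5, burst=4, C=30
Average turnaround = 97/5 = 19.4

19.4


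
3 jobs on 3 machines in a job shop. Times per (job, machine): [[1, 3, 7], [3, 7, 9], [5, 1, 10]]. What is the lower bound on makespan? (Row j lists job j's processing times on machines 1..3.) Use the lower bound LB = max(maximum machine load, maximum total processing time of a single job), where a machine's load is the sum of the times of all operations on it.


Machine loads:
  Machine 1: 1 + 3 + 5 = 9
  Machine 2: 3 + 7 + 1 = 11
  Machine 3: 7 + 9 + 10 = 26
Max machine load = 26
Job totals:
  Job 1: 11
  Job 2: 19
  Job 3: 16
Max job total = 19
Lower bound = max(26, 19) = 26

26


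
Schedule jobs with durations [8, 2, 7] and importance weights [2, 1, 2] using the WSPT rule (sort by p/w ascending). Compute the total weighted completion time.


Compute p/w ratios and sort ascending (WSPT): [(2, 1), (7, 2), (8, 2)]
Compute weighted completion times:
  Job (p=2,w=1): C=2, w*C=1*2=2
  Job (p=7,w=2): C=9, w*C=2*9=18
  Job (p=8,w=2): C=17, w*C=2*17=34
Total weighted completion time = 54

54


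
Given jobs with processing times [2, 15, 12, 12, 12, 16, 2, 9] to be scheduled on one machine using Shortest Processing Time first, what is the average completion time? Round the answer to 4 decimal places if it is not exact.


Sort jobs by processing time (SPT order): [2, 2, 9, 12, 12, 12, 15, 16]
Compute completion times sequentially:
  Job 1: processing = 2, completes at 2
  Job 2: processing = 2, completes at 4
  Job 3: processing = 9, completes at 13
  Job 4: processing = 12, completes at 25
  Job 5: processing = 12, completes at 37
  Job 6: processing = 12, completes at 49
  Job 7: processing = 15, completes at 64
  Job 8: processing = 16, completes at 80
Sum of completion times = 274
Average completion time = 274/8 = 34.25

34.25


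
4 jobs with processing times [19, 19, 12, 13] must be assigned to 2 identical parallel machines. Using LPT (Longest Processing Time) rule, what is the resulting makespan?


Sort jobs in decreasing order (LPT): [19, 19, 13, 12]
Assign each job to the least loaded machine:
  Machine 1: jobs [19, 13], load = 32
  Machine 2: jobs [19, 12], load = 31
Makespan = max load = 32

32


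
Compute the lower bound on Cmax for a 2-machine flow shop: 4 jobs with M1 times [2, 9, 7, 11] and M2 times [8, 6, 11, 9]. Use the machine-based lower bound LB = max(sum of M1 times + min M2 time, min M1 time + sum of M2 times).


LB1 = sum(M1 times) + min(M2 times) = 29 + 6 = 35
LB2 = min(M1 times) + sum(M2 times) = 2 + 34 = 36
Lower bound = max(LB1, LB2) = max(35, 36) = 36

36


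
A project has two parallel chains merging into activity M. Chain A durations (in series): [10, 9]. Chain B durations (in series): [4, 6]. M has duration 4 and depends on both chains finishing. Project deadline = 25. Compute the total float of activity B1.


Forward pass: ES(B1) = sum of predecessors on chain B = 0
EF = ES + duration = 0 + 4 = 4
Backward pass: LF(M) = deadline = 25; LS(M) = 25 - 4 = 21
LF(B1) = LS(M) - sum(successors on chain B) = 21 - 6 = 15
LS = LF - duration = 15 - 4 = 11
Total float = LS - ES = 11 - 0 = 11

11


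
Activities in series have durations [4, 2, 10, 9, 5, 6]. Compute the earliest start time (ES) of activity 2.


Activity 2 starts after activities 1 through 1 complete.
Predecessor durations: [4]
ES = 4 = 4

4


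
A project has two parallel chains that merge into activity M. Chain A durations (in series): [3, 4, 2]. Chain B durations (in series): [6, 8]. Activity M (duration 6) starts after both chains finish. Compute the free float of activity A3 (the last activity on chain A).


ES(A3) = sum of predecessors on chain A = 7
EF(A3) = ES + duration = 7 + 2 = 9
Successor of A3 is M. ES(M) = max(sum(A), sum(B)) = max(9, 14) = 14
Free float = ES(successor) - EF(current) = 14 - 9 = 5

5


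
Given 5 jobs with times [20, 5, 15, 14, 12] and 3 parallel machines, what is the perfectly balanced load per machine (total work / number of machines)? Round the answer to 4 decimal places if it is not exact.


Total processing time = 20 + 5 + 15 + 14 + 12 = 66
Number of machines = 3
Ideal balanced load = 66 / 3 = 22.0

22.0


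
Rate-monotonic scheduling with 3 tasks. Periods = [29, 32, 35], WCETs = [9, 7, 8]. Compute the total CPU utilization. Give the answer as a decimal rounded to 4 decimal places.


Compute individual utilizations (exact fractions):
  Task 1: C/T = 9/29 (approx. 0.3103)
  Task 2: C/T = 7/32 (approx. 0.2188)
  Task 3: C/T = 8/35 (approx. 0.2286)
Total utilization U = 9/29 + 7/32 + 8/35 = 24609/32480
Rounded to 4 decimal places: U = 0.7577
RM (Liu & Layland) bound for 3 tasks = 0.779763; compare with U = 24609/32480 (approx. 0.757666)
U <= bound, so schedulable by RM sufficient condition.

0.7577


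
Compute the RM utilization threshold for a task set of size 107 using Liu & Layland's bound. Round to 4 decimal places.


Compute 2^(1/107) = 1.0064990387
Subtract 1: 1.0064990387 - 1 = 0.0064990387
Multiply by n: 107 * 0.0064990387 = 0.6953971409
Round to 4 dp: 0.6954

0.6954


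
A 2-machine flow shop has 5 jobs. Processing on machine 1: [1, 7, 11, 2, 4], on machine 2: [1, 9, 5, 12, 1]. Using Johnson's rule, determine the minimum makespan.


Apply Johnson's rule:
  Group 1 (a <= b): [(1, 1, 1), (4, 2, 12), (2, 7, 9)]
  Group 2 (a > b): [(3, 11, 5), (5, 4, 1)]
Optimal job order: [1, 4, 2, 3, 5]
Schedule:
  Job 1: M1 done at 1, M2 done at 2
  Job 4: M1 done at 3, M2 done at 15
  Job 2: M1 done at 10, M2 done at 24
  Job 3: M1 done at 21, M2 done at 29
  Job 5: M1 done at 25, M2 done at 30
Makespan = 30

30


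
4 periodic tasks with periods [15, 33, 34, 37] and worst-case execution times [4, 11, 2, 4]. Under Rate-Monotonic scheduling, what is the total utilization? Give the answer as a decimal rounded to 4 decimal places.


Compute individual utilizations (exact fractions):
  Task 1: C/T = 4/15 (approx. 0.2667)
  Task 2: C/T = 11/33 = 1/3 (approx. 0.3333)
  Task 3: C/T = 2/34 = 1/17 (approx. 0.0588)
  Task 4: C/T = 4/37 (approx. 0.1081)
Total utilization U = 4/15 + 1/3 + 1/17 + 4/37 = 2412/3145
Rounded to 4 decimal places: U = 0.7669
RM (Liu & Layland) bound for 4 tasks = 0.756828; compare with U = 2412/3145 (approx. 0.766932)
bound < U <= 1, so the RM sufficient condition is not met (inconclusive; an exact test such as response-time analysis is needed).

0.7669


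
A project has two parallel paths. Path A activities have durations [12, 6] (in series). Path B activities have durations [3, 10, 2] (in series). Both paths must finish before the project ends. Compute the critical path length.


Path A total = 12 + 6 = 18
Path B total = 3 + 10 + 2 = 15
Critical path = longest path = max(18, 15) = 18

18


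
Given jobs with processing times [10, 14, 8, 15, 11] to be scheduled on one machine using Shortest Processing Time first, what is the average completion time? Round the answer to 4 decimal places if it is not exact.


Sort jobs by processing time (SPT order): [8, 10, 11, 14, 15]
Compute completion times sequentially:
  Job 1: processing = 8, completes at 8
  Job 2: processing = 10, completes at 18
  Job 3: processing = 11, completes at 29
  Job 4: processing = 14, completes at 43
  Job 5: processing = 15, completes at 58
Sum of completion times = 156
Average completion time = 156/5 = 31.2

31.2


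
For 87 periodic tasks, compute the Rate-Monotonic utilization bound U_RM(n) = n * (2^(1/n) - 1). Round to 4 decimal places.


Compute 2^(1/87) = 1.0079990316
Subtract 1: 1.0079990316 - 1 = 0.0079990316
Multiply by n: 87 * 0.0079990316 = 0.6959157492
Round to 4 dp: 0.6959

0.6959


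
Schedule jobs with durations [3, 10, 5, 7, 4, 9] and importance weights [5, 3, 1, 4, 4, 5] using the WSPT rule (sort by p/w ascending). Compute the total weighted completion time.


Compute p/w ratios and sort ascending (WSPT): [(3, 5), (4, 4), (7, 4), (9, 5), (10, 3), (5, 1)]
Compute weighted completion times:
  Job (p=3,w=5): C=3, w*C=5*3=15
  Job (p=4,w=4): C=7, w*C=4*7=28
  Job (p=7,w=4): C=14, w*C=4*14=56
  Job (p=9,w=5): C=23, w*C=5*23=115
  Job (p=10,w=3): C=33, w*C=3*33=99
  Job (p=5,w=1): C=38, w*C=1*38=38
Total weighted completion time = 351

351


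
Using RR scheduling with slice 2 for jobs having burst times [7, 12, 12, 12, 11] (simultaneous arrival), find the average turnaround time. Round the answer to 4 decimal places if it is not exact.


Time quantum = 2
Execution trace:
  J1 runs 2 units, time = 2
  J2 runs 2 units, time = 4
  J3 runs 2 units, time = 6
  J4 runs 2 units, time = 8
  J5 runs 2 units, time = 10
  J1 runs 2 units, time = 12
  J2 runs 2 units, time = 14
  J3 runs 2 units, time = 16
  J4 runs 2 units, time = 18
  J5 runs 2 units, time = 20
  J1 runs 2 units, time = 22
  J2 runs 2 units, time = 24
  J3 runs 2 units, time = 26
  J4 runs 2 units, time = 28
  J5 runs 2 units, time = 30
  J1 runs 1 units, time = 31
  J2 runs 2 units, time = 33
  J3 runs 2 units, time = 35
  J4 runs 2 units, time = 37
  J5 runs 2 units, time = 39
  J2 runs 2 units, time = 41
  J3 runs 2 units, time = 43
  J4 runs 2 units, time = 45
  J5 runs 2 units, time = 47
  J2 runs 2 units, time = 49
  J3 runs 2 units, time = 51
  J4 runs 2 units, time = 53
  J5 runs 1 units, time = 54
Finish times: [31, 49, 51, 53, 54]
Average turnaround = 238/5 = 47.6

47.6


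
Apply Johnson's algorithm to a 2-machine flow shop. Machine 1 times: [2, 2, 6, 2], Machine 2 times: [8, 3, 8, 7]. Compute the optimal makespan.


Apply Johnson's rule:
  Group 1 (a <= b): [(1, 2, 8), (2, 2, 3), (4, 2, 7), (3, 6, 8)]
  Group 2 (a > b): []
Optimal job order: [1, 2, 4, 3]
Schedule:
  Job 1: M1 done at 2, M2 done at 10
  Job 2: M1 done at 4, M2 done at 13
  Job 4: M1 done at 6, M2 done at 20
  Job 3: M1 done at 12, M2 done at 28
Makespan = 28

28


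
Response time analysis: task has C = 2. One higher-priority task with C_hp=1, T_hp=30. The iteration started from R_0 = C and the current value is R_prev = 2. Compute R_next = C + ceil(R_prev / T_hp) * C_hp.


R_next = C + ceil(R_prev / T_hp) * C_hp
ceil(2 / 30) = ceil(0.0667) = 1
Interference = 1 * 1 = 1
R_next = 2 + 1 = 3

3


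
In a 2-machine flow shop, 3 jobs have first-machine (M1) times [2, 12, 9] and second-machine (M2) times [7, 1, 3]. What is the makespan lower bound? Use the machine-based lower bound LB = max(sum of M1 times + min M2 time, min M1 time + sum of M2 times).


LB1 = sum(M1 times) + min(M2 times) = 23 + 1 = 24
LB2 = min(M1 times) + sum(M2 times) = 2 + 11 = 13
Lower bound = max(LB1, LB2) = max(24, 13) = 24

24


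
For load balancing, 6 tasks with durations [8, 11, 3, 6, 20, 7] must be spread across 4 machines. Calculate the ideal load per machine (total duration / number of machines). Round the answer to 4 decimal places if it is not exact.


Total processing time = 8 + 11 + 3 + 6 + 20 + 7 = 55
Number of machines = 4
Ideal balanced load = 55 / 4 = 13.75

13.75


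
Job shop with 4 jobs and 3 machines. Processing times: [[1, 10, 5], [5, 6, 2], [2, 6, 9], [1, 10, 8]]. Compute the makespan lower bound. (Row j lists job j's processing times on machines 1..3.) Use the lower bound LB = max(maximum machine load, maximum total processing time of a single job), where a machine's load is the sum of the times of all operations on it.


Machine loads:
  Machine 1: 1 + 5 + 2 + 1 = 9
  Machine 2: 10 + 6 + 6 + 10 = 32
  Machine 3: 5 + 2 + 9 + 8 = 24
Max machine load = 32
Job totals:
  Job 1: 16
  Job 2: 13
  Job 3: 17
  Job 4: 19
Max job total = 19
Lower bound = max(32, 19) = 32

32


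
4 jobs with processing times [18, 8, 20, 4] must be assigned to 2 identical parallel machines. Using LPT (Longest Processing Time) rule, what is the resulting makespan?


Sort jobs in decreasing order (LPT): [20, 18, 8, 4]
Assign each job to the least loaded machine:
  Machine 1: jobs [20, 4], load = 24
  Machine 2: jobs [18, 8], load = 26
Makespan = max load = 26

26


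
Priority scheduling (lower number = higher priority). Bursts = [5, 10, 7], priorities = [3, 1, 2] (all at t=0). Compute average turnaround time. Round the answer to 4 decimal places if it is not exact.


Sort by priority (ascending = highest first):
Order: [(1, 10), (2, 7), (3, 5)]
Completion times:
  Priority 1, burst=10, C=10
  Priority 2, burst=7, C=17
  Priority 3, burst=5, C=22
Average turnaround = 49/3 = 16.3333

16.3333


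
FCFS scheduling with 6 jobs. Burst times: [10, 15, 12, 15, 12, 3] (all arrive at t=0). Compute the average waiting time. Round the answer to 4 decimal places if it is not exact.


FCFS order (as given): [10, 15, 12, 15, 12, 3]
Waiting times:
  Job 1: wait = 0
  Job 2: wait = 10
  Job 3: wait = 25
  Job 4: wait = 37
  Job 5: wait = 52
  Job 6: wait = 64
Sum of waiting times = 188
Average waiting time = 188/6 = 31.3333

31.3333


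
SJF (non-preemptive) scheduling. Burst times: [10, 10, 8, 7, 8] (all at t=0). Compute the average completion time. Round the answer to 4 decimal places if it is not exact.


SJF order (ascending): [7, 8, 8, 10, 10]
Completion times:
  Job 1: burst=7, C=7
  Job 2: burst=8, C=15
  Job 3: burst=8, C=23
  Job 4: burst=10, C=33
  Job 5: burst=10, C=43
Average completion = 121/5 = 24.2

24.2


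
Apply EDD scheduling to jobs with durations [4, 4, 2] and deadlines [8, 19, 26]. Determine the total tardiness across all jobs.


Sort by due date (EDD order): [(4, 8), (4, 19), (2, 26)]
Compute completion times and tardiness:
  Job 1: p=4, d=8, C=4, tardiness=max(0,4-8)=0
  Job 2: p=4, d=19, C=8, tardiness=max(0,8-19)=0
  Job 3: p=2, d=26, C=10, tardiness=max(0,10-26)=0
Total tardiness = 0

0


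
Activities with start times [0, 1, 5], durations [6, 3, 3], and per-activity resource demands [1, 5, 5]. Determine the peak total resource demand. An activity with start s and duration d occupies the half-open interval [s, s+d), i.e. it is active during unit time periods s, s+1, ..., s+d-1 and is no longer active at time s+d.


Each activity i is active on [start_i, start_i + duration_i).
Compute total resource usage per time slot:
  t=0: active resources = [1], total = 1
  t=1: active resources = [1, 5], total = 6
  t=2: active resources = [1, 5], total = 6
  t=3: active resources = [1, 5], total = 6
  t=4: active resources = [1], total = 1
  t=5: active resources = [1, 5], total = 6
  t=6: active resources = [5], total = 5
  t=7: active resources = [5], total = 5
Peak resource demand = 6

6


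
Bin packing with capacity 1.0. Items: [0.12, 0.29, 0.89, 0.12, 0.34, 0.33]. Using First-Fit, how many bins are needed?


Place items sequentially using First-Fit:
  Item 0.12 -> new Bin 1
  Item 0.29 -> Bin 1 (now 0.41)
  Item 0.89 -> new Bin 2
  Item 0.12 -> Bin 1 (now 0.53)
  Item 0.34 -> Bin 1 (now 0.87)
  Item 0.33 -> new Bin 3
Total bins used = 3

3


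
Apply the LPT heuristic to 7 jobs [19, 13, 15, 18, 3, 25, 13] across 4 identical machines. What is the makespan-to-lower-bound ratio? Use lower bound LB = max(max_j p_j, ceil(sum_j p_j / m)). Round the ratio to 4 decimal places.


LPT order: [25, 19, 18, 15, 13, 13, 3]
Machine loads after assignment: [25, 22, 31, 28]
LPT makespan = 31
Lower bound = max(max_job, ceil(total/4)) = max(25, 27) = 27
Ratio = 31 / 27 = 1.1481

1.1481


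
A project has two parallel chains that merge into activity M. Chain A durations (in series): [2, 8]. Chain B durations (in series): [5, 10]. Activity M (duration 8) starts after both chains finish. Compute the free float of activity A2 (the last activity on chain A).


ES(A2) = sum of predecessors on chain A = 2
EF(A2) = ES + duration = 2 + 8 = 10
Successor of A2 is M. ES(M) = max(sum(A), sum(B)) = max(10, 15) = 15
Free float = ES(successor) - EF(current) = 15 - 10 = 5

5


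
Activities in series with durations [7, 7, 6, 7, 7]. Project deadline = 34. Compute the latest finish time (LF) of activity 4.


LF(activity 4) = deadline - sum of successor durations
Successors: activities 5 through 5 with durations [7]
Sum of successor durations = 7
LF = 34 - 7 = 27

27


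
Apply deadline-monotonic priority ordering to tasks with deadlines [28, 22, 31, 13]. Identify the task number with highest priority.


Sort tasks by relative deadline (ascending):
  Task 4: deadline = 13
  Task 2: deadline = 22
  Task 1: deadline = 28
  Task 3: deadline = 31
Priority order (highest first): [4, 2, 1, 3]
Highest priority task = 4

4


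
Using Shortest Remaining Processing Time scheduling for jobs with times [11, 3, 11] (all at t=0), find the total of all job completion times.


Since all jobs arrive at t=0, SRPT equals SPT ordering.
SPT order: [3, 11, 11]
Completion times:
  Job 1: p=3, C=3
  Job 2: p=11, C=14
  Job 3: p=11, C=25
Total completion time = 3 + 14 + 25 = 42

42


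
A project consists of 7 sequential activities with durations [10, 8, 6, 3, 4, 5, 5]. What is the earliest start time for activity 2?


Activity 2 starts after activities 1 through 1 complete.
Predecessor durations: [10]
ES = 10 = 10

10


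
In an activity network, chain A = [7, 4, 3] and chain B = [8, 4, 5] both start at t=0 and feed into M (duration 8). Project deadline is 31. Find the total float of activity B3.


Forward pass: ES(B3) = sum of predecessors on chain B = 12
EF = ES + duration = 12 + 5 = 17
Backward pass: LF(M) = deadline = 31; LS(M) = 31 - 8 = 23
LF(B3) = LS(M) - sum(successors on chain B) = 23 - 0 = 23
LS = LF - duration = 23 - 5 = 18
Total float = LS - ES = 18 - 12 = 6

6


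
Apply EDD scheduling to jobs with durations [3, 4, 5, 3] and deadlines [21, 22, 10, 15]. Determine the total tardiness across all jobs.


Sort by due date (EDD order): [(5, 10), (3, 15), (3, 21), (4, 22)]
Compute completion times and tardiness:
  Job 1: p=5, d=10, C=5, tardiness=max(0,5-10)=0
  Job 2: p=3, d=15, C=8, tardiness=max(0,8-15)=0
  Job 3: p=3, d=21, C=11, tardiness=max(0,11-21)=0
  Job 4: p=4, d=22, C=15, tardiness=max(0,15-22)=0
Total tardiness = 0

0


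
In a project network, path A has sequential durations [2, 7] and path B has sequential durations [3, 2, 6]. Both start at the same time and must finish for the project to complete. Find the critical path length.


Path A total = 2 + 7 = 9
Path B total = 3 + 2 + 6 = 11
Critical path = longest path = max(9, 11) = 11

11


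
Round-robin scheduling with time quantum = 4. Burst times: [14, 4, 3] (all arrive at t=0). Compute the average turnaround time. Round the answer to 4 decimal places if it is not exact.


Time quantum = 4
Execution trace:
  J1 runs 4 units, time = 4
  J2 runs 4 units, time = 8
  J3 runs 3 units, time = 11
  J1 runs 4 units, time = 15
  J1 runs 4 units, time = 19
  J1 runs 2 units, time = 21
Finish times: [21, 8, 11]
Average turnaround = 40/3 = 13.3333

13.3333


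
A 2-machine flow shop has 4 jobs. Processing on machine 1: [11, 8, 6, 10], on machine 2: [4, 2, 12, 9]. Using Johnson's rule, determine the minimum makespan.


Apply Johnson's rule:
  Group 1 (a <= b): [(3, 6, 12)]
  Group 2 (a > b): [(4, 10, 9), (1, 11, 4), (2, 8, 2)]
Optimal job order: [3, 4, 1, 2]
Schedule:
  Job 3: M1 done at 6, M2 done at 18
  Job 4: M1 done at 16, M2 done at 27
  Job 1: M1 done at 27, M2 done at 31
  Job 2: M1 done at 35, M2 done at 37
Makespan = 37

37


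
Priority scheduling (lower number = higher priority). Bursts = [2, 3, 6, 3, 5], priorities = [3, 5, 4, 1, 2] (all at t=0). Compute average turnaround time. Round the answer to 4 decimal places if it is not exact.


Sort by priority (ascending = highest first):
Order: [(1, 3), (2, 5), (3, 2), (4, 6), (5, 3)]
Completion times:
  Priority 1, burst=3, C=3
  Priority 2, burst=5, C=8
  Priority 3, burst=2, C=10
  Priority 4, burst=6, C=16
  Priority 5, burst=3, C=19
Average turnaround = 56/5 = 11.2

11.2


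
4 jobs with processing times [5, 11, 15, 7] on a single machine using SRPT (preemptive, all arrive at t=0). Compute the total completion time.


Since all jobs arrive at t=0, SRPT equals SPT ordering.
SPT order: [5, 7, 11, 15]
Completion times:
  Job 1: p=5, C=5
  Job 2: p=7, C=12
  Job 3: p=11, C=23
  Job 4: p=15, C=38
Total completion time = 5 + 12 + 23 + 38 = 78

78


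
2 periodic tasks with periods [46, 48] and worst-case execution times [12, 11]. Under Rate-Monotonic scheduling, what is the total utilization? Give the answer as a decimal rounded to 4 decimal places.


Compute individual utilizations (exact fractions):
  Task 1: C/T = 12/46 = 6/23 (approx. 0.2609)
  Task 2: C/T = 11/48 (approx. 0.2292)
Total utilization U = 6/23 + 11/48 = 541/1104
Rounded to 4 decimal places: U = 0.4900
RM (Liu & Layland) bound for 2 tasks = 0.828427; compare with U = 541/1104 (approx. 0.490036)
U <= bound, so schedulable by RM sufficient condition.

0.4900


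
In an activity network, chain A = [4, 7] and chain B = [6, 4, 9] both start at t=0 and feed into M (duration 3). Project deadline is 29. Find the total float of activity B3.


Forward pass: ES(B3) = sum of predecessors on chain B = 10
EF = ES + duration = 10 + 9 = 19
Backward pass: LF(M) = deadline = 29; LS(M) = 29 - 3 = 26
LF(B3) = LS(M) - sum(successors on chain B) = 26 - 0 = 26
LS = LF - duration = 26 - 9 = 17
Total float = LS - ES = 17 - 10 = 7

7


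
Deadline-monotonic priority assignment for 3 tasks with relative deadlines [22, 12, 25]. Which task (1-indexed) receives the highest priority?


Sort tasks by relative deadline (ascending):
  Task 2: deadline = 12
  Task 1: deadline = 22
  Task 3: deadline = 25
Priority order (highest first): [2, 1, 3]
Highest priority task = 2

2


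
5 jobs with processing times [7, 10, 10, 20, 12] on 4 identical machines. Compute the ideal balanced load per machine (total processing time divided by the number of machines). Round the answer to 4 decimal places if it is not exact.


Total processing time = 7 + 10 + 10 + 20 + 12 = 59
Number of machines = 4
Ideal balanced load = 59 / 4 = 14.75

14.75


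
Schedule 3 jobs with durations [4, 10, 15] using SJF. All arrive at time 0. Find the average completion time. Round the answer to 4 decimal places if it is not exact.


SJF order (ascending): [4, 10, 15]
Completion times:
  Job 1: burst=4, C=4
  Job 2: burst=10, C=14
  Job 3: burst=15, C=29
Average completion = 47/3 = 15.6667

15.6667


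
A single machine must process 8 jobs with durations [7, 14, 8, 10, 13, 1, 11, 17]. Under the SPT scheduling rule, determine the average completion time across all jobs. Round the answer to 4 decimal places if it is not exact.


Sort jobs by processing time (SPT order): [1, 7, 8, 10, 11, 13, 14, 17]
Compute completion times sequentially:
  Job 1: processing = 1, completes at 1
  Job 2: processing = 7, completes at 8
  Job 3: processing = 8, completes at 16
  Job 4: processing = 10, completes at 26
  Job 5: processing = 11, completes at 37
  Job 6: processing = 13, completes at 50
  Job 7: processing = 14, completes at 64
  Job 8: processing = 17, completes at 81
Sum of completion times = 283
Average completion time = 283/8 = 35.375

35.375


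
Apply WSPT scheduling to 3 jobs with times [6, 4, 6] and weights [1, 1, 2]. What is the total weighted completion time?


Compute p/w ratios and sort ascending (WSPT): [(6, 2), (4, 1), (6, 1)]
Compute weighted completion times:
  Job (p=6,w=2): C=6, w*C=2*6=12
  Job (p=4,w=1): C=10, w*C=1*10=10
  Job (p=6,w=1): C=16, w*C=1*16=16
Total weighted completion time = 38

38


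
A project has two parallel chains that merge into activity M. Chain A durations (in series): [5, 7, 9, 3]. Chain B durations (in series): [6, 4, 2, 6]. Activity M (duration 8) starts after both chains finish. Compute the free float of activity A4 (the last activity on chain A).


ES(A4) = sum of predecessors on chain A = 21
EF(A4) = ES + duration = 21 + 3 = 24
Successor of A4 is M. ES(M) = max(sum(A), sum(B)) = max(24, 18) = 24
Free float = ES(successor) - EF(current) = 24 - 24 = 0

0


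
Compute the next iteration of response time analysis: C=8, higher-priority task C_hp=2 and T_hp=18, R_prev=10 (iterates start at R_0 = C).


R_next = C + ceil(R_prev / T_hp) * C_hp
ceil(10 / 18) = ceil(0.5556) = 1
Interference = 1 * 2 = 2
R_next = 8 + 2 = 10
R_next = R_prev, so the iteration has converged (response time = 10).

10


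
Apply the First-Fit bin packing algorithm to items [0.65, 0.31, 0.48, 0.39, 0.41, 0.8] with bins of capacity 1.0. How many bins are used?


Place items sequentially using First-Fit:
  Item 0.65 -> new Bin 1
  Item 0.31 -> Bin 1 (now 0.96)
  Item 0.48 -> new Bin 2
  Item 0.39 -> Bin 2 (now 0.87)
  Item 0.41 -> new Bin 3
  Item 0.8 -> new Bin 4
Total bins used = 4

4


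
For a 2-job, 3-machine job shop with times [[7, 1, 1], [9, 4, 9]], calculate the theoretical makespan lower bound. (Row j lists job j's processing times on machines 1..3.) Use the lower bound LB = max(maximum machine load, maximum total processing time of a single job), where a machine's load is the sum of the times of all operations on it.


Machine loads:
  Machine 1: 7 + 9 = 16
  Machine 2: 1 + 4 = 5
  Machine 3: 1 + 9 = 10
Max machine load = 16
Job totals:
  Job 1: 9
  Job 2: 22
Max job total = 22
Lower bound = max(16, 22) = 22

22


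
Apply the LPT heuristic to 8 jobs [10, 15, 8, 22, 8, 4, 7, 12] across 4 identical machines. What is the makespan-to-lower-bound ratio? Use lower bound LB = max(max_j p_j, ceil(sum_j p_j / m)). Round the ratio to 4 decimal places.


LPT order: [22, 15, 12, 10, 8, 8, 7, 4]
Machine loads after assignment: [22, 22, 20, 22]
LPT makespan = 22
Lower bound = max(max_job, ceil(total/4)) = max(22, 22) = 22
Ratio = 22 / 22 = 1.0

1.0


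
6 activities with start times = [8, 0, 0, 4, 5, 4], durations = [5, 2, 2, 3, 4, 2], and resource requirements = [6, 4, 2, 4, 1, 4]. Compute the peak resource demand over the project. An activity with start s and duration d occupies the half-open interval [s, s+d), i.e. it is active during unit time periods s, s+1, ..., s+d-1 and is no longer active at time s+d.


Each activity i is active on [start_i, start_i + duration_i).
Compute total resource usage per time slot:
  t=0: active resources = [4, 2], total = 6
  t=1: active resources = [4, 2], total = 6
  t=2: active resources = [], total = 0
  t=3: active resources = [], total = 0
  t=4: active resources = [4, 4], total = 8
  t=5: active resources = [4, 1, 4], total = 9
  t=6: active resources = [4, 1], total = 5
  t=7: active resources = [1], total = 1
  t=8: active resources = [6, 1], total = 7
  t=9: active resources = [6], total = 6
  t=10: active resources = [6], total = 6
  t=11: active resources = [6], total = 6
  t=12: active resources = [6], total = 6
Peak resource demand = 9

9


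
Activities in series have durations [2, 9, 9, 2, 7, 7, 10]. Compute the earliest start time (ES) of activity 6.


Activity 6 starts after activities 1 through 5 complete.
Predecessor durations: [2, 9, 9, 2, 7]
ES = 2 + 9 + 9 + 2 + 7 = 29

29


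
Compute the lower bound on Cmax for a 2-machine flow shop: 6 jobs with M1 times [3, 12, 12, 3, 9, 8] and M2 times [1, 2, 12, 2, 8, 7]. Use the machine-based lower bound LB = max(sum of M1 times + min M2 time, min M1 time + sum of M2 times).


LB1 = sum(M1 times) + min(M2 times) = 47 + 1 = 48
LB2 = min(M1 times) + sum(M2 times) = 3 + 32 = 35
Lower bound = max(LB1, LB2) = max(48, 35) = 48

48


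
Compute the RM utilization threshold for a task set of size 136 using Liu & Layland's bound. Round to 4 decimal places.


Compute 2^(1/136) = 1.0051096806
Subtract 1: 1.0051096806 - 1 = 0.0051096806
Multiply by n: 136 * 0.0051096806 = 0.6949165616
Round to 4 dp: 0.6949

0.6949


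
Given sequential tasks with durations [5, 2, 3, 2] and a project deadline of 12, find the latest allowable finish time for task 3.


LF(activity 3) = deadline - sum of successor durations
Successors: activities 4 through 4 with durations [2]
Sum of successor durations = 2
LF = 12 - 2 = 10

10


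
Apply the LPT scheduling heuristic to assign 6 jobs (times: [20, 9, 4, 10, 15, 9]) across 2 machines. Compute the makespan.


Sort jobs in decreasing order (LPT): [20, 15, 10, 9, 9, 4]
Assign each job to the least loaded machine:
  Machine 1: jobs [20, 9, 4], load = 33
  Machine 2: jobs [15, 10, 9], load = 34
Makespan = max load = 34

34


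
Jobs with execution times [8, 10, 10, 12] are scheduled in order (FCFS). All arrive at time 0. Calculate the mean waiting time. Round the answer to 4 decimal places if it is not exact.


FCFS order (as given): [8, 10, 10, 12]
Waiting times:
  Job 1: wait = 0
  Job 2: wait = 8
  Job 3: wait = 18
  Job 4: wait = 28
Sum of waiting times = 54
Average waiting time = 54/4 = 13.5

13.5


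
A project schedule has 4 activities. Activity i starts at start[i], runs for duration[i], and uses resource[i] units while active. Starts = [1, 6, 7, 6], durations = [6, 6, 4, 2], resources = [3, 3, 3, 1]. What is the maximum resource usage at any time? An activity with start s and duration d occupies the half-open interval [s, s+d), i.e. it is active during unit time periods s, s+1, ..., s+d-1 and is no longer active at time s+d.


Each activity i is active on [start_i, start_i + duration_i).
Compute total resource usage per time slot:
  t=0: active resources = [], total = 0
  t=1: active resources = [3], total = 3
  t=2: active resources = [3], total = 3
  t=3: active resources = [3], total = 3
  t=4: active resources = [3], total = 3
  t=5: active resources = [3], total = 3
  t=6: active resources = [3, 3, 1], total = 7
  t=7: active resources = [3, 3, 1], total = 7
  t=8: active resources = [3, 3], total = 6
  t=9: active resources = [3, 3], total = 6
  t=10: active resources = [3, 3], total = 6
  t=11: active resources = [3], total = 3
Peak resource demand = 7

7


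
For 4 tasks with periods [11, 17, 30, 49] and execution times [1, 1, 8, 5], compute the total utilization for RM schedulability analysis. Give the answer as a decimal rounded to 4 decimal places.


Compute individual utilizations (exact fractions):
  Task 1: C/T = 1/11 (approx. 0.0909)
  Task 2: C/T = 1/17 (approx. 0.0588)
  Task 3: C/T = 8/30 = 4/15 (approx. 0.2667)
  Task 4: C/T = 5/49 (approx. 0.102)
Total utilization U = 1/11 + 1/17 + 4/15 + 5/49 = 71257/137445
Rounded to 4 decimal places: U = 0.5184
RM (Liu & Layland) bound for 4 tasks = 0.756828; compare with U = 71257/137445 (approx. 0.518440)
U <= bound, so schedulable by RM sufficient condition.

0.5184


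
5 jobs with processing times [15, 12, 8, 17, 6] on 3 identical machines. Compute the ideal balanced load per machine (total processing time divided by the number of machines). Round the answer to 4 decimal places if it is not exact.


Total processing time = 15 + 12 + 8 + 17 + 6 = 58
Number of machines = 3
Ideal balanced load = 58 / 3 = 19.3333

19.3333


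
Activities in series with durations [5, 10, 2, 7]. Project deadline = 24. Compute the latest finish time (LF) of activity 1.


LF(activity 1) = deadline - sum of successor durations
Successors: activities 2 through 4 with durations [10, 2, 7]
Sum of successor durations = 19
LF = 24 - 19 = 5

5


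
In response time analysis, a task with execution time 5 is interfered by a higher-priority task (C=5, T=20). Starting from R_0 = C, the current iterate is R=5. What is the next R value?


R_next = C + ceil(R_prev / T_hp) * C_hp
ceil(5 / 20) = ceil(0.25) = 1
Interference = 1 * 5 = 5
R_next = 5 + 5 = 10

10


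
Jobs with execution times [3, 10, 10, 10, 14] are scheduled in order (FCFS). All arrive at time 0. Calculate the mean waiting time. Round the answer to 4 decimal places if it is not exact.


FCFS order (as given): [3, 10, 10, 10, 14]
Waiting times:
  Job 1: wait = 0
  Job 2: wait = 3
  Job 3: wait = 13
  Job 4: wait = 23
  Job 5: wait = 33
Sum of waiting times = 72
Average waiting time = 72/5 = 14.4

14.4


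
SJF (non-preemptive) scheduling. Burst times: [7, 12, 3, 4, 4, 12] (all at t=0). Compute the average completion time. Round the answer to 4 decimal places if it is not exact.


SJF order (ascending): [3, 4, 4, 7, 12, 12]
Completion times:
  Job 1: burst=3, C=3
  Job 2: burst=4, C=7
  Job 3: burst=4, C=11
  Job 4: burst=7, C=18
  Job 5: burst=12, C=30
  Job 6: burst=12, C=42
Average completion = 111/6 = 18.5

18.5


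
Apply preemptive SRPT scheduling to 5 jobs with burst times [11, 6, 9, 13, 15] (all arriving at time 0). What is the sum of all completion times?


Since all jobs arrive at t=0, SRPT equals SPT ordering.
SPT order: [6, 9, 11, 13, 15]
Completion times:
  Job 1: p=6, C=6
  Job 2: p=9, C=15
  Job 3: p=11, C=26
  Job 4: p=13, C=39
  Job 5: p=15, C=54
Total completion time = 6 + 15 + 26 + 39 + 54 = 140

140


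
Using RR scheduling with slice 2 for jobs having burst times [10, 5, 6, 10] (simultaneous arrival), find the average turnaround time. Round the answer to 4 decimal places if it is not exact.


Time quantum = 2
Execution trace:
  J1 runs 2 units, time = 2
  J2 runs 2 units, time = 4
  J3 runs 2 units, time = 6
  J4 runs 2 units, time = 8
  J1 runs 2 units, time = 10
  J2 runs 2 units, time = 12
  J3 runs 2 units, time = 14
  J4 runs 2 units, time = 16
  J1 runs 2 units, time = 18
  J2 runs 1 units, time = 19
  J3 runs 2 units, time = 21
  J4 runs 2 units, time = 23
  J1 runs 2 units, time = 25
  J4 runs 2 units, time = 27
  J1 runs 2 units, time = 29
  J4 runs 2 units, time = 31
Finish times: [29, 19, 21, 31]
Average turnaround = 100/4 = 25.0

25.0


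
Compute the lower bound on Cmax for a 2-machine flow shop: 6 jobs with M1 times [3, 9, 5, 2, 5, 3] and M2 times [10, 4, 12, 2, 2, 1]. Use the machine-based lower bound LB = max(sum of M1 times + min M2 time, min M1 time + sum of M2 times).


LB1 = sum(M1 times) + min(M2 times) = 27 + 1 = 28
LB2 = min(M1 times) + sum(M2 times) = 2 + 31 = 33
Lower bound = max(LB1, LB2) = max(28, 33) = 33

33
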